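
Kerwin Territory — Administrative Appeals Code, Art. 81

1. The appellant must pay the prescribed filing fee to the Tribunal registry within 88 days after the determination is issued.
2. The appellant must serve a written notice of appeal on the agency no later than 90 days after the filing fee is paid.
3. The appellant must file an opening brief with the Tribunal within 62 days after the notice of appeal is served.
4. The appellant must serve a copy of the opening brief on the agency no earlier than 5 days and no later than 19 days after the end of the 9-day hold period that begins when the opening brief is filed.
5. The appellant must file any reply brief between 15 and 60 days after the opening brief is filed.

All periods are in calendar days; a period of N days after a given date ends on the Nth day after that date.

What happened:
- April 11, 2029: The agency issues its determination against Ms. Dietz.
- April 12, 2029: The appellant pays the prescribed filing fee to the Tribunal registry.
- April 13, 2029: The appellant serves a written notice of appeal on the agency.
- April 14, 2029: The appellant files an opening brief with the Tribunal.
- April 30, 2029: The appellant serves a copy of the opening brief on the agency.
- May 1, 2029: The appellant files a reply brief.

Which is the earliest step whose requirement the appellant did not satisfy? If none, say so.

None — every step was satisfied

Step 1: 88 days after April 11, 2029 (when the determination is issued) is July 8, 2029; April 12, 2029 is within that limit.
Step 2: 90 days after April 12, 2029 (when the filing fee is paid) is July 11, 2029; completed April 13, 2029, before the deadline.
Step 3: 62 days after April 13, 2029 (when the notice of appeal is served) is June 14, 2029; done April 14, 2029 — timely.
Step 4: the window is 5–19 days after April 23, 2029 (end of the 9-day hold period, which began when the opening brief is filed on April 14, 2029), so April 28, 2029 through May 12, 2029; done April 30, 2029 — within the window.
Step 5: the window is 15–60 days after April 14, 2029 (when the opening brief is filed), so April 29, 2029 through June 13, 2029; May 1, 2029 falls inside that range.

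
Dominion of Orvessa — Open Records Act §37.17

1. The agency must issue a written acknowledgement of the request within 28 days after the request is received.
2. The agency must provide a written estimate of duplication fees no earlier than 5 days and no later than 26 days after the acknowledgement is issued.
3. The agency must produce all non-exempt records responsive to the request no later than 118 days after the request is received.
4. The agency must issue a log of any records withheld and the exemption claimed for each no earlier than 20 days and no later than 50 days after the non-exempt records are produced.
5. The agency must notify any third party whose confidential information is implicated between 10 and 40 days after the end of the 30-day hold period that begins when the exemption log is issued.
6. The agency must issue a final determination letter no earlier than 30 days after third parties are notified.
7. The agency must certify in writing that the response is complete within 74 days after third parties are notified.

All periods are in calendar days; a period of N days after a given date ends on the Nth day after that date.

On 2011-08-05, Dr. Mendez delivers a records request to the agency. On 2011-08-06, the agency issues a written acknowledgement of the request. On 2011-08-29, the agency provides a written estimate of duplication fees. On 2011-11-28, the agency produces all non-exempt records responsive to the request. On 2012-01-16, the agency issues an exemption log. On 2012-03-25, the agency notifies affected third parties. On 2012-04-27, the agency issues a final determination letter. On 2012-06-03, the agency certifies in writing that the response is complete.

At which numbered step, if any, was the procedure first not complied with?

None — every step was satisfied

(1) due by 2011-08-05 + 28 days = 2011-09-02; completed 2011-08-06, before the deadline.
(2) the permitted window runs from 2011-08-06 + 5 = 2011-08-11 to 2011-08-06 + 26 = 2011-09-01; done 2011-08-29 — within the window.
(3) due by 2011-08-05 + 118 days = 2011-12-01; done 2011-11-28 — timely.
(4) the permitted window runs from 2011-11-28 + 20 = 2011-12-18 to 2011-11-28 + 50 = 2012-01-17; done 2012-01-16 — within the window.
(5) the permitted window runs from 2012-02-15 + 10 = 2012-02-25 to 2012-02-15 + 40 = 2012-03-26; done 2012-03-25, which is between those dates.
(6) permitted from 2012-03-25 + 30 days = 2012-04-24 onward; done 2012-04-27 — permitted.
(7) due by 2012-03-25 + 74 days = 2012-06-07; 2012-06-03 is within that limit.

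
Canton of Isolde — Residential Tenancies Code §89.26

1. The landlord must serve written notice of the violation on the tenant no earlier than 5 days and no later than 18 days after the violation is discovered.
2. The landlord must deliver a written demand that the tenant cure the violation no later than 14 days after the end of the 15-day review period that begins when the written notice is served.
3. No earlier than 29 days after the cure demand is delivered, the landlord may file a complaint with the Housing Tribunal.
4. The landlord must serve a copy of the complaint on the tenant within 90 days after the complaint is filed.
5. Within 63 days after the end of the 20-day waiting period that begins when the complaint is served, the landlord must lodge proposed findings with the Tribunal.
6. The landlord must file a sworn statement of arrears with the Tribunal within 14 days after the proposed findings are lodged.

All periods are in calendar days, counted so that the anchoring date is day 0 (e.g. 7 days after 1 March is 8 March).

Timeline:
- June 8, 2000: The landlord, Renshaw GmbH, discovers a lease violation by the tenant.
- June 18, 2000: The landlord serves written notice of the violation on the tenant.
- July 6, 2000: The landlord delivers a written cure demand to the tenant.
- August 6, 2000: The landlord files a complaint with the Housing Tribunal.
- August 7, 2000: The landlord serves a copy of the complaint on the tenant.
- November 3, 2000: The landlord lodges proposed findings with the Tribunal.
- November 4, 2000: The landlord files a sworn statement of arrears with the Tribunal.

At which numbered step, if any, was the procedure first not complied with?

Step 1 — 5 and 18 days from June 8, 2000 (when the violation is discovered) are June 13, 2000 and June 26, 2000 respectively; done June 18, 2000 — within the window.
Step 2 — counting 14 days from July 3, 2000 (end of the 15-day review period, which began when the written notice is served on June 18, 2000) gives a deadline of July 17, 2000; done July 6, 2000 — timely.
Step 3 — must wait 29 days from July 6, 2000 (when the cure demand is delivered), so not before August 4, 2000; done August 6, 2000, after the minimum wait.
Step 4 — counting 90 days from August 6, 2000 (when the complaint is filed) gives a deadline of November 4, 2000; done August 7, 2000 — timely.
Step 5 — counting 63 days from August 27, 2000 (end of the 20-day waiting period, which began when the complaint is served on August 7, 2000) gives a deadline of October 29, 2000; not done until November 3, 2000, 5 days after the deadline.

Step 5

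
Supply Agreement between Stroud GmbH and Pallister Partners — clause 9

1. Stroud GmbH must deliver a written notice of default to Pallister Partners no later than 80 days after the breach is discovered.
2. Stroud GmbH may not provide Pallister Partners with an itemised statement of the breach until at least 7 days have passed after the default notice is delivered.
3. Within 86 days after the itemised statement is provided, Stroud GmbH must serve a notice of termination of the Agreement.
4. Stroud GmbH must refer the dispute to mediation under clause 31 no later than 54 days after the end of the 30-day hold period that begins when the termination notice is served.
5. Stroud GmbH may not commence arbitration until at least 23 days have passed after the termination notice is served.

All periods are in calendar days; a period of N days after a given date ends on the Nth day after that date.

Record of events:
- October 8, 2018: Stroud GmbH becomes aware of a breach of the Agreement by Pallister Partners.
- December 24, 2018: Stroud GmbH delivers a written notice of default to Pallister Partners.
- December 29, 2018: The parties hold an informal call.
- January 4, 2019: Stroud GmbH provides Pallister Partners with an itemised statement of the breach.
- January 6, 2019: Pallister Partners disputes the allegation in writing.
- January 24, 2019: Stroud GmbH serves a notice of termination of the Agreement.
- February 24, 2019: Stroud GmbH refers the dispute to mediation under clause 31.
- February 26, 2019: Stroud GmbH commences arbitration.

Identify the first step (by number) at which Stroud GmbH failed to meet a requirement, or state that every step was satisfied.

None — every step was satisfied

Step 1: 80 days after October 8, 2018 (when the breach is discovered) is December 27, 2018; December 24, 2018 is within that limit.
Step 2: the earliest permitted date is 7 days after December 24, 2018 (when the default notice is delivered), i.e. December 31, 2018; done January 4, 2019, after the minimum wait.
Step 3: 86 days after January 4, 2019 (when the itemised statement is provided) is March 31, 2019; completed January 24, 2019, before the deadline.
Step 4: 54 days after February 23, 2019 (end of the 30-day hold period, which began when the termination notice is served on January 24, 2019) is April 18, 2019; completed February 24, 2019, before the deadline.
Step 5: the earliest permitted date is 23 days after January 24, 2019 (when the termination notice is served), i.e. February 16, 2019; done February 26, 2019, after the minimum wait.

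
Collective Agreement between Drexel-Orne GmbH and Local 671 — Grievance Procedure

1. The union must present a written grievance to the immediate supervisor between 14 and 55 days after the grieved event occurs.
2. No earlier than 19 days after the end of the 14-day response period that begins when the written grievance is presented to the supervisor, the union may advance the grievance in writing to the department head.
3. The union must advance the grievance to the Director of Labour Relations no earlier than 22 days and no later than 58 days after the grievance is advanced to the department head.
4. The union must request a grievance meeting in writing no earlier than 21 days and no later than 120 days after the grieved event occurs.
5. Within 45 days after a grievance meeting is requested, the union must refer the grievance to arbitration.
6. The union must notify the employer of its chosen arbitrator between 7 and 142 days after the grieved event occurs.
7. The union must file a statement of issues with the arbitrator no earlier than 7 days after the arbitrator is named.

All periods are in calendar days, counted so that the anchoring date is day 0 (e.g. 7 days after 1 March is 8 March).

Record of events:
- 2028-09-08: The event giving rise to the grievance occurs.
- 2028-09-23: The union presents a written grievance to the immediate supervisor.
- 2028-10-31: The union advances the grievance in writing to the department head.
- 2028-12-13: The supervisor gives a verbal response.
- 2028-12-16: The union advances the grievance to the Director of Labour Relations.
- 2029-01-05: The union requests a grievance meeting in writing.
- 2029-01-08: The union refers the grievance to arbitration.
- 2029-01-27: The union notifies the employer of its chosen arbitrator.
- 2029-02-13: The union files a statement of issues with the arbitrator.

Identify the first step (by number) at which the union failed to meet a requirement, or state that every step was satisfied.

None — every step was satisfied

Step 1 — 14 and 55 days from 2028-09-08 (when the grieved event occurs) are 2028-09-22 and 2028-11-02 respectively; done 2028-09-23, which is between those dates.
Step 2 — must wait 19 days from 2028-10-07 (end of the 14-day response period, which began when the written grievance is presented to the supervisor on 2028-09-23), so not before 2028-10-26; 2028-10-31 is on or after that date.
Step 3 — 22 and 58 days from 2028-10-31 (when the grievance is advanced to the department head) are 2028-11-22 and 2028-12-28 respectively; done 2028-12-16 — within the window.
Step 4 — 21 and 120 days from 2028-09-08 (when the grieved event occurs) are 2028-09-29 and 2029-01-06 respectively; 2029-01-05 falls inside that range.
Step 5 — counting 45 days from 2029-01-05 (when a grievance meeting is requested) gives a deadline of 2029-02-19; 2029-01-08 is within that limit.
Step 6 — 7 and 142 days from 2028-09-08 (when the grieved event occurs) are 2028-09-15 and 2029-01-28 respectively; done 2029-01-27, which is between those dates.
Step 7 — must wait 7 days from 2029-01-27 (when the arbitrator is named), so not before 2029-02-03; done 2029-02-13 — permitted.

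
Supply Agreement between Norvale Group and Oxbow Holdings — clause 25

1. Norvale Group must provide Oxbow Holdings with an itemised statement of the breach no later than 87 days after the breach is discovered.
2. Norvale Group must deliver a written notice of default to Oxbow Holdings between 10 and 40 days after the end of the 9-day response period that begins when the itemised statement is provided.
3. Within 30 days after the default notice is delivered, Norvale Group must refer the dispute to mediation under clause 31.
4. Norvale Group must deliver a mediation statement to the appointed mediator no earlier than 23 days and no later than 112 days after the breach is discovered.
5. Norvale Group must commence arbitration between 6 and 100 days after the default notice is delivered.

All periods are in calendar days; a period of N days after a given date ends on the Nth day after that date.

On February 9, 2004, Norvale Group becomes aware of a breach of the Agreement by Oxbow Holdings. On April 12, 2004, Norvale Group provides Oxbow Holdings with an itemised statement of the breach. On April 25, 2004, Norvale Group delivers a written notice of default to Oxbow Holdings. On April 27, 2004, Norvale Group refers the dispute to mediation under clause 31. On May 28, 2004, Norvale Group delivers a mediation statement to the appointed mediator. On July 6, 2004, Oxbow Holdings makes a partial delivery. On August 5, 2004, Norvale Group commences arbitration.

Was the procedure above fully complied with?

No

Step 1: 87 days after February 9, 2004 (when the breach is discovered) is May 6, 2004; completed April 12, 2004, before the deadline.
Step 2: the window is 10–40 days after April 21, 2004 (end of the 9-day response period, which began when the itemised statement is provided on April 12, 2004), so May 1, 2004 through May 31, 2004; April 25, 2004 is 6 days too early.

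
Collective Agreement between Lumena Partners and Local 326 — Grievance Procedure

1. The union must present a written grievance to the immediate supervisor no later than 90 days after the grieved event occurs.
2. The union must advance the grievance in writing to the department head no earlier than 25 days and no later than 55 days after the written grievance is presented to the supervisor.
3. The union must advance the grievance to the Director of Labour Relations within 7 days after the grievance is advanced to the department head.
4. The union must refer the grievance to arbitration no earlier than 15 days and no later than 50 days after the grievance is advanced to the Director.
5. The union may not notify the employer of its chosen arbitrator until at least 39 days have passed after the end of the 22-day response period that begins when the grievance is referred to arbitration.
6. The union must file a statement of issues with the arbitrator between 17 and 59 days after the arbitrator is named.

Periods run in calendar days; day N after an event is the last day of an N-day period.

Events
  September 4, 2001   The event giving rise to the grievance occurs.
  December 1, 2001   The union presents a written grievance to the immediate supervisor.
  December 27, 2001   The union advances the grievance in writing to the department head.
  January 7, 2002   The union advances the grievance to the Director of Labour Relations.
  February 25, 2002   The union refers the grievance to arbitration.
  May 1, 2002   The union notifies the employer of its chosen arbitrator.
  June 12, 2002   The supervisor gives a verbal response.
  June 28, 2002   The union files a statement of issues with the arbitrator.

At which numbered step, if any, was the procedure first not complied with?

(1) due by September 4, 2001 + 90 days = December 3, 2001; completed December 1, 2001, before the deadline.
(2) the permitted window runs from December 1, 2001 + 25 = December 26, 2001 to December 1, 2001 + 55 = January 25, 2002; done December 27, 2001, which is between those dates.
(3) due by December 27, 2001 + 7 days = January 3, 2002; January 7, 2002 misses that deadline by 4 days.
That is the first point of non-compliance.

Step 3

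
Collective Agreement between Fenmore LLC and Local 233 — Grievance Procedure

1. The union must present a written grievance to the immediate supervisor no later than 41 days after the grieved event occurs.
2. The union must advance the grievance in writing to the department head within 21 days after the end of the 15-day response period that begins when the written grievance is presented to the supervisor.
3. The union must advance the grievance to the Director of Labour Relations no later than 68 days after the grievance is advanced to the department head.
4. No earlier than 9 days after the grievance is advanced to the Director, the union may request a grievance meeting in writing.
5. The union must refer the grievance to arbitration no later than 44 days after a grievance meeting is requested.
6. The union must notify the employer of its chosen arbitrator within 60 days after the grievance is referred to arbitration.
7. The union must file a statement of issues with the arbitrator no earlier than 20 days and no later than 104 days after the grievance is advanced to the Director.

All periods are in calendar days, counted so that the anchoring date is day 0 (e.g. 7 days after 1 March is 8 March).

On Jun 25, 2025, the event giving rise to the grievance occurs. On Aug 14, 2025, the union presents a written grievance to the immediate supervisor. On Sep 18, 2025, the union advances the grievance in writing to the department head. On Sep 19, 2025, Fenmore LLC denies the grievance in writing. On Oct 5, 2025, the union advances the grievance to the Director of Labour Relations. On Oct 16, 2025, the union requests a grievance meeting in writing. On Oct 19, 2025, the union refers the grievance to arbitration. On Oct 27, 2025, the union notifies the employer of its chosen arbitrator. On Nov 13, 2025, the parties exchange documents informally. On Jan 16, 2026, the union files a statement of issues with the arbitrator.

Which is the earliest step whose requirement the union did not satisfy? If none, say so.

Step 1 — counting 41 days from Jun 25, 2025 (when the grieved event occurs) gives a deadline of Aug 5, 2025; done Aug 14, 2025 — 9 days late.
No need to go further; step 1 was not satisfied.

Step 1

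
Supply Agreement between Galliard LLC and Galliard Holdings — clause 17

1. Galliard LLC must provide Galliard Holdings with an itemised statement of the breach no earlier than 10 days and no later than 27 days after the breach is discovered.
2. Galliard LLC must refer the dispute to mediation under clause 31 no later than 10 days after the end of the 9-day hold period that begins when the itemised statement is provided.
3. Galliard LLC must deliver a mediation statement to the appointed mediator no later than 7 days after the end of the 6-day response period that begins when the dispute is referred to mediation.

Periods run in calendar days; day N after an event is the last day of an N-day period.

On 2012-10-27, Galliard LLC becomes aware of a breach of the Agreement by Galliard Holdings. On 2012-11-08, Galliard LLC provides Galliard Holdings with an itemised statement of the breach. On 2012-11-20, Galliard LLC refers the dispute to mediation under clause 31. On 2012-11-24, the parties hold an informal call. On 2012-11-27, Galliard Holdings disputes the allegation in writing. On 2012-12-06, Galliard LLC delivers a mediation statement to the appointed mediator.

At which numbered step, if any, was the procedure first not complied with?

Step 1: the window is 10–27 days after 2012-10-27 (when the breach is discovered), so 2012-11-06 through 2012-11-23; 2012-11-08 falls inside that range.
Step 2: 10 days after 2012-11-17 (end of the 9-day hold period, which began when the itemised statement is provided on 2012-11-08) is 2012-11-27; done 2012-11-20 — timely.
Step 3: 7 days after 2012-11-26 (end of the 6-day response period, which began when the dispute is referred to mediation on 2012-11-20) is 2012-12-03; not done until 2012-12-06, 3 days after the deadline.
No need to go further; step 3 was not satisfied.

Step 3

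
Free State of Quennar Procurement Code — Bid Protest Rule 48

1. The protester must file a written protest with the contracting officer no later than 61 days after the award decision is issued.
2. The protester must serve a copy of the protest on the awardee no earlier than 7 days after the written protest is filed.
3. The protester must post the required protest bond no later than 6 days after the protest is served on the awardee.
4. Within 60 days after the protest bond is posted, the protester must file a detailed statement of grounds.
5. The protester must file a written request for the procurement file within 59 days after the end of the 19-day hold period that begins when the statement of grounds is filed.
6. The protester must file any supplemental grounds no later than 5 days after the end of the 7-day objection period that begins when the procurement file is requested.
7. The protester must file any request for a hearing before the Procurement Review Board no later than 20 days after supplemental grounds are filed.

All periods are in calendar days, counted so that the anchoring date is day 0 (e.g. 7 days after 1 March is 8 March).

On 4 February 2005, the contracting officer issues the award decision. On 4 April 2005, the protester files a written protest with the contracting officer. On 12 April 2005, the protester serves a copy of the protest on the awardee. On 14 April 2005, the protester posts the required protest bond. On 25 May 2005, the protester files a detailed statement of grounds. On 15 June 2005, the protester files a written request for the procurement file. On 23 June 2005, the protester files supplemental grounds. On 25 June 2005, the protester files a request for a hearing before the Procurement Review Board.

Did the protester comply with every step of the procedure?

(1) due by 4 February 2005 + 61 days = 6 April 2005; 4 April 2005 is within that limit.
(2) permitted from 4 April 2005 + 7 days = 11 April 2005 onward; done 12 April 2005, after the minimum wait.
(3) due by 12 April 2005 + 6 days = 18 April 2005; 14 April 2005 is within that limit.
(4) due by 14 April 2005 + 60 days = 13 June 2005; done 25 May 2005 — timely.
(5) due by 13 June 2005 + 59 days = 11 August 2005; 15 June 2005 is within that limit.
(6) due by 22 June 2005 + 5 days = 27 June 2005; completed 23 June 2005, before the deadline.
(7) due by 23 June 2005 + 20 days = 13 July 2005; 25 June 2005 is within that limit.

Yes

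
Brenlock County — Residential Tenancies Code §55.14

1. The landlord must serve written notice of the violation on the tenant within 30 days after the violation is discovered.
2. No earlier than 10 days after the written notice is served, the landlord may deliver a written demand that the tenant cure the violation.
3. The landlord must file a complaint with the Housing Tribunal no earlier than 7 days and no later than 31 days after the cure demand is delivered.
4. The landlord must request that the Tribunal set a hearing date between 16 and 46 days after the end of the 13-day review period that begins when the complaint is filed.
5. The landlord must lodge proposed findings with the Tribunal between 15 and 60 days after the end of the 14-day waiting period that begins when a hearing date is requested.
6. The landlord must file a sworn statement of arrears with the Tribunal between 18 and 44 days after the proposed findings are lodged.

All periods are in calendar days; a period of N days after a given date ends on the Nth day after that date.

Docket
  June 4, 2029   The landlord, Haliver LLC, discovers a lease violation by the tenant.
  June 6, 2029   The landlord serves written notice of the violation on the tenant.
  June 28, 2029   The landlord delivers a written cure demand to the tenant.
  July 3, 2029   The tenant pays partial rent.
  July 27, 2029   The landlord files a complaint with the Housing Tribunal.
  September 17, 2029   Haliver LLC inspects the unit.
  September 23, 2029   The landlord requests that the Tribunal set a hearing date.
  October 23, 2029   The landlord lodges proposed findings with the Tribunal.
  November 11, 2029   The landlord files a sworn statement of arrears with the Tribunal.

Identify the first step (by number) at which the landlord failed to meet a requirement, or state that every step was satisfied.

None — every step was satisfied

Step 1: 30 days after June 4, 2029 (when the violation is discovered) is July 4, 2029; done June 6, 2029 — timely.
Step 2: the earliest permitted date is 10 days after June 6, 2029 (when the written notice is served), i.e. June 16, 2029; June 28, 2029 is on or after that date.
Step 3: the window is 7–31 days after June 28, 2029 (when the cure demand is delivered), so July 5, 2029 through July 29, 2029; done July 27, 2029 — within the window.
Step 4: the window is 16–46 days after August 9, 2029 (end of the 13-day review period, which began when the complaint is filed on July 27, 2029), so August 25, 2029 through September 24, 2029; done September 23, 2029 — within the window.
Step 5: the window is 15–60 days after October 7, 2029 (end of the 14-day waiting period, which began when a hearing date is requested on September 23, 2029), so October 22, 2029 through December 6, 2029; done October 23, 2029 — within the window.
Step 6: the window is 18–44 days after October 23, 2029 (when the proposed findings are lodged), so November 10, 2029 through December 6, 2029; November 11, 2029 falls inside that range.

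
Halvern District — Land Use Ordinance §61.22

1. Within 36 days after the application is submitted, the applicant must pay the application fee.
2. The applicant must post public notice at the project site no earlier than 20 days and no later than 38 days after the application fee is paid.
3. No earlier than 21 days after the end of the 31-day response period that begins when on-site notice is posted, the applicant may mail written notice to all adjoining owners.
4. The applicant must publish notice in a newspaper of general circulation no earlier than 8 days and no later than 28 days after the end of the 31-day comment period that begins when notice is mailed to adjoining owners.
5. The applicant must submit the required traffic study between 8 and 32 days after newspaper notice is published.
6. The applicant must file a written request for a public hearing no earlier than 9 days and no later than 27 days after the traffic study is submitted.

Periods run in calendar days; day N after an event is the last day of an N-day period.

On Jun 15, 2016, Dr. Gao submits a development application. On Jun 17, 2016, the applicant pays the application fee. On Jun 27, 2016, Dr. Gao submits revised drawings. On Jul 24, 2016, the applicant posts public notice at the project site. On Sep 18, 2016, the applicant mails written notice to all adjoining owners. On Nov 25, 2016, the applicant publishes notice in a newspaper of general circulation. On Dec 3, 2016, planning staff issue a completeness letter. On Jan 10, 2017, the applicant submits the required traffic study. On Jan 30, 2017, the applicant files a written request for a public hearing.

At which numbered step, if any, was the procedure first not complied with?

Step 1 — counting 36 days from Jun 15, 2016 (when the application is submitted) gives a deadline of Jul 21, 2016; Jun 17, 2016 is within that limit.
Step 2 — 20 and 38 days from Jun 17, 2016 (when the application fee is paid) are Jul 7, 2016 and Jul 25, 2016 respectively; done Jul 24, 2016, which is between those dates.
Step 3 — must wait 21 days from Aug 24, 2016 (end of the 31-day response period, which began when on-site notice is posted on Jul 24, 2016), so not before Sep 14, 2016; done Sep 18, 2016, after the minimum wait.
Step 4 — 8 and 28 days from Oct 19, 2016 (end of the 31-day comment period, which began when notice is mailed to adjoining owners on Sep 18, 2016) are Oct 27, 2016 and Nov 16, 2016 respectively; Nov 25, 2016 is 9 days past the end of the window.

Step 4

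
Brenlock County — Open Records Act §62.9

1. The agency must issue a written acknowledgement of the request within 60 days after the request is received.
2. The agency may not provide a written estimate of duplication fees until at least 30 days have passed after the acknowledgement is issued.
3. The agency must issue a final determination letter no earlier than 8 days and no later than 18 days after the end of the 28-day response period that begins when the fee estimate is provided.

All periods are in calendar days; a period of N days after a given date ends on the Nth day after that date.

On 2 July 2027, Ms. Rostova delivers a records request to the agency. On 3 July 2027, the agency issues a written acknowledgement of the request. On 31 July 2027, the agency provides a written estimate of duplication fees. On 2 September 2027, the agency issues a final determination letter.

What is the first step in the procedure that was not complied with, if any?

Step 2

Step 1: 60 days after 2 July 2027 (when the request is received) is 31 August 2027; completed 3 July 2027, before the deadline.
Step 2: the earliest permitted date is 30 days after 3 July 2027 (when the acknowledgement is issued), i.e. 2 August 2027; done 31 July 2027 — 2 days too early.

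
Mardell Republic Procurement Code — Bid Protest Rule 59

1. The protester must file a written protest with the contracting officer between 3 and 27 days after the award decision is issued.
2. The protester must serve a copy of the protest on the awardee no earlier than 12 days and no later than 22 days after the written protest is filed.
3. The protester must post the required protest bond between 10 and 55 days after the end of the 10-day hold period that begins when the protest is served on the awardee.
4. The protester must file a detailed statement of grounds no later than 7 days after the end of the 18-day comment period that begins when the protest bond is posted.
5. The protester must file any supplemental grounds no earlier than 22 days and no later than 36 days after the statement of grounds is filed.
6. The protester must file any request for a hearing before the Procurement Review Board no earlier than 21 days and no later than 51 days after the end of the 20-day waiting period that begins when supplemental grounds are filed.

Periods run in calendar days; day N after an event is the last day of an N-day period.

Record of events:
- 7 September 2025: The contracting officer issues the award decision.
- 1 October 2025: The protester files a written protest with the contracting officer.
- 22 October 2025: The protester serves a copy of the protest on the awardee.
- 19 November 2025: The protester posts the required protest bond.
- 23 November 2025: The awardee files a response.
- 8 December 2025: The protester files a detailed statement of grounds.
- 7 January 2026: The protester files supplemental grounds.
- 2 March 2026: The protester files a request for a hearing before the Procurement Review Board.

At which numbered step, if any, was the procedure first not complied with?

(1) the permitted window runs from 7 September 2025 + 3 = 10 September 2025 to 7 September 2025 + 27 = 4 October 2025; done 1 October 2025 — within the window.
(2) the permitted window runs from 1 October 2025 + 12 = 13 October 2025 to 1 October 2025 + 22 = 23 October 2025; done 22 October 2025 — within the window.
(3) the permitted window runs from 1 November 2025 + 10 = 11 November 2025 to 1 November 2025 + 55 = 26 December 2025; 19 November 2025 falls inside that range.
(4) due by 7 December 2025 + 7 days = 14 December 2025; completed 8 December 2025, before the deadline.
(5) the permitted window runs from 8 December 2025 + 22 = 30 December 2025 to 8 December 2025 + 36 = 13 January 2026; done 7 January 2026 — within the window.
(6) the permitted window runs from 27 January 2026 + 21 = 17 February 2026 to 27 January 2026 + 51 = 19 March 2026; 2 March 2026 falls inside that range.

None — every step was satisfied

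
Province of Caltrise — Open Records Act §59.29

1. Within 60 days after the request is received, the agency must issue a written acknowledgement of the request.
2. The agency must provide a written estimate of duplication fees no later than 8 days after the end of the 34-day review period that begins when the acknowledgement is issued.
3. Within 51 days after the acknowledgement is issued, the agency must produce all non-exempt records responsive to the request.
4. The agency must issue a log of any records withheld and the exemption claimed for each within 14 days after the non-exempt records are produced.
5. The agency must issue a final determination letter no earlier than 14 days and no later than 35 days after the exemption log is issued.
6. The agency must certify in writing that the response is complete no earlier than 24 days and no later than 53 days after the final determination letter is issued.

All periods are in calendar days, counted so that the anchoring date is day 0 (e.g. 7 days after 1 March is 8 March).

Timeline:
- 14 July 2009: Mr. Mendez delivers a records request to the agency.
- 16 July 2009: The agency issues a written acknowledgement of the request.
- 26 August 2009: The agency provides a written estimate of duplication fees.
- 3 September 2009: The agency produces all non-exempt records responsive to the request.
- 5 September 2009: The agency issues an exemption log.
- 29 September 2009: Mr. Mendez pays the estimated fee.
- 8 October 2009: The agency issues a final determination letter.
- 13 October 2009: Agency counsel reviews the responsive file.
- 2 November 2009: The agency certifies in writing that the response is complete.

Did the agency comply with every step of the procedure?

(1) due by 14 July 2009 + 60 days = 12 September 2009; completed 16 July 2009, before the deadline.
(2) due by 19 August 2009 + 8 days = 27 August 2009; done 26 August 2009 — timely.
(3) due by 16 July 2009 + 51 days = 5 September 2009; completed 3 September 2009, before the deadline.
(4) due by 3 September 2009 + 14 days = 17 September 2009; done 5 September 2009 — timely.
(5) the permitted window runs from 5 September 2009 + 14 = 19 September 2009 to 5 September 2009 + 35 = 10 October 2009; done 8 October 2009, which is between those dates.
(6) the permitted window runs from 8 October 2009 + 24 = 1 November 2009 to 8 October 2009 + 53 = 30 November 2009; 2 November 2009 falls inside that range.

Yes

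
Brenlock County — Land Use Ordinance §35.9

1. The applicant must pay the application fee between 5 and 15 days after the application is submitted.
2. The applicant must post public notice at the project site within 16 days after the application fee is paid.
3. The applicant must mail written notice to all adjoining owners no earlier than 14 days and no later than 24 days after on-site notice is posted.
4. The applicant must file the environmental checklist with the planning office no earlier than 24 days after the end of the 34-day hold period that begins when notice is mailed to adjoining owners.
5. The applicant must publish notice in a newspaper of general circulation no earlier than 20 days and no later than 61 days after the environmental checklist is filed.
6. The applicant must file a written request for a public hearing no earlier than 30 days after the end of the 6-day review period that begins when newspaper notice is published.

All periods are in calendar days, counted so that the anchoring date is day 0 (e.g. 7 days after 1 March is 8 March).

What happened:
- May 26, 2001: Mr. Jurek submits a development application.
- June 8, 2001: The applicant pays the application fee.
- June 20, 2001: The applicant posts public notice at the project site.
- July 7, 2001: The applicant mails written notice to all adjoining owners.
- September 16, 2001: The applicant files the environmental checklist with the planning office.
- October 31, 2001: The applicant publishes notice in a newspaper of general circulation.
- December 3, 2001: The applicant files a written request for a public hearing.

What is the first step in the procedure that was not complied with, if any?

Step 6

(1) the permitted window runs from May 26, 2001 + 5 = May 31, 2001 to May 26, 2001 + 15 = June 10, 2001; done June 8, 2001, which is between those dates.
(2) due by June 8, 2001 + 16 days = June 24, 2001; done June 20, 2001 — timely.
(3) the permitted window runs from June 20, 2001 + 14 = July 4, 2001 to June 20, 2001 + 24 = July 14, 2001; done July 7, 2001, which is between those dates.
(4) permitted from August 10, 2001 + 24 days = September 3, 2001 onward; done September 16, 2001 — permitted.
(5) the permitted window runs from September 16, 2001 + 20 = October 6, 2001 to September 16, 2001 + 61 = November 16, 2001; October 31, 2001 falls inside that range.
(6) permitted from November 6, 2001 + 30 days = December 6, 2001 onward; done December 3, 2001 — 3 days too early.
No need to go further; step 6 was not satisfied.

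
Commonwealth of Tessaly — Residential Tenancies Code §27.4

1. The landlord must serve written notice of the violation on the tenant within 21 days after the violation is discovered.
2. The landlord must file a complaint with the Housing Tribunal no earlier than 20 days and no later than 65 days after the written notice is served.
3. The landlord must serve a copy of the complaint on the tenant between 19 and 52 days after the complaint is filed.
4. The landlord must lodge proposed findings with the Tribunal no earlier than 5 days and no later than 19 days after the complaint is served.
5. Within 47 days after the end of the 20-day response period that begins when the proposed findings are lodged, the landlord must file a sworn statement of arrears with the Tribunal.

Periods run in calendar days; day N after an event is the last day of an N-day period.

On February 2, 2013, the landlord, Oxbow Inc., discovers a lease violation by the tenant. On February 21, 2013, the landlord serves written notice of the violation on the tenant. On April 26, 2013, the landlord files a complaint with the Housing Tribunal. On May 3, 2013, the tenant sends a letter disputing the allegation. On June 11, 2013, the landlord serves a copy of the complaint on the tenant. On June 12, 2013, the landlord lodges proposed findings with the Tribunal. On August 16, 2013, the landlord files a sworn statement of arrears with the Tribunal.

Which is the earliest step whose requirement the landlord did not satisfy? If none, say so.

(1) due by February 2, 2013 + 21 days = February 23, 2013; completed February 21, 2013, before the deadline.
(2) the permitted window runs from February 21, 2013 + 20 = March 13, 2013 to February 21, 2013 + 65 = April 27, 2013; done April 26, 2013 — within the window.
(3) the permitted window runs from April 26, 2013 + 19 = May 15, 2013 to April 26, 2013 + 52 = June 17, 2013; done June 11, 2013, which is between those dates.
(4) the permitted window runs from June 11, 2013 + 5 = June 16, 2013 to June 11, 2013 + 19 = June 30, 2013; June 12, 2013 is 4 days too early.

Step 4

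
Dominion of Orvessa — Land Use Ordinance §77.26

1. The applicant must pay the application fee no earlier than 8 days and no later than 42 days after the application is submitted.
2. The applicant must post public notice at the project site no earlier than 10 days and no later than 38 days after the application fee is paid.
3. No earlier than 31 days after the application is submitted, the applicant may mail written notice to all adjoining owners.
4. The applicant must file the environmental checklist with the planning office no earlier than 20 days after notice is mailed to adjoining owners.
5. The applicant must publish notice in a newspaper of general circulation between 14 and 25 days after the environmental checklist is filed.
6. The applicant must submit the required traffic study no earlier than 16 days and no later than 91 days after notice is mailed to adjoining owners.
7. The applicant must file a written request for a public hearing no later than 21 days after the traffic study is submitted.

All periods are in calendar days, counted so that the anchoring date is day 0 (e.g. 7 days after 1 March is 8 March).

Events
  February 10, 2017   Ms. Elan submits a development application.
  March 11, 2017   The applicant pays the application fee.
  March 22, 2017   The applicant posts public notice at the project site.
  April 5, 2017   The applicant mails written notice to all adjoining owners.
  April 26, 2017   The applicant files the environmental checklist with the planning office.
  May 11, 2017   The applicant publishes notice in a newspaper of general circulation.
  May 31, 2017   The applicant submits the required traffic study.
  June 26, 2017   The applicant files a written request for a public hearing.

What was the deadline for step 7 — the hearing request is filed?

June 21, 2017

Step 7 runs from May 31, 2017, when the traffic study is submitted. 21 days after May 31, 2017 is June 21, 2017.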